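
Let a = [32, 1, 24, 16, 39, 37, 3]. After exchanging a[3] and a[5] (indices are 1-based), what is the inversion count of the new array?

11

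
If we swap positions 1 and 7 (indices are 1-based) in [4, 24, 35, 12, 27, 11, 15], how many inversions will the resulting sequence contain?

15

Positions 1 and 7 hold 4 and 15; after swapping, the array is [15, 24, 35, 12, 27, 11, 4].
Sweep left to right; for each value list the smaller values that follow it:
15 → 12, 11, 4 → 3
24 → 12, 11, 4 → 3
35 → 12, 27, 11, 4 → 4
12 → 11, 4 → 2
27 → 11, 4 → 2
11 → 4 → 1
4 → none → 0
Sum: 3 + 3 + 4 + 2 + 2 + 1 + 0 = 15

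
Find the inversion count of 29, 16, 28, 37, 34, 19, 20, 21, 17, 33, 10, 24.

39

Sweep left to right; for each value list the smaller values that follow it:
29: 8
16: 1
28: 6
37: 8
34: 7
19: 2
20: 2
21: 2
17: 1
33: 2
10: 0
24: 0
Sum: 8 + 1 + 6 + 8 + 7 + 2 + 2 + 2 + 1 + 2 + 0 + 0 = 39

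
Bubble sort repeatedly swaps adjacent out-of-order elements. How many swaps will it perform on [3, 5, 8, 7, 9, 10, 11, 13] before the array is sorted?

1 adjacent swap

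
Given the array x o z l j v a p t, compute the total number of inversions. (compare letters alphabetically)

22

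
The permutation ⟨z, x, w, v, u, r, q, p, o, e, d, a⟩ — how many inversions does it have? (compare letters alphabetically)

66

Sweep left to right; for each value list the smaller values that follow it:
z → x, w, v, u, r, q, p, o, e, d, a → 11
x → w, v, u, r, q, p, o, e, d, a → 10
w → v, u, r, q, p, o, e, d, a → 9
v → u, r, q, p, o, e, d, a → 8
u → r, q, p, o, e, d, a → 7
r → q, p, o, e, d, a → 6
q → p, o, e, d, a → 5
p → o, e, d, a → 4
o → e, d, a → 3
e → d, a → 2
d → a → 1
a → none → 0
Sum: 11 + 10 + 9 + 8 + 7 + 6 + 5 + 4 + 3 + 2 + 1 + 0 = 66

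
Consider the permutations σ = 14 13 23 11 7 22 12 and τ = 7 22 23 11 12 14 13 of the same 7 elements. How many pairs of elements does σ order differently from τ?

Assign each item its position (1..7) in the first ordering, then rewrite the second ordering as that position sequence:
positions: 14→1, 13→2, 23→3, 11→4, 7→5, 22→6, 12→7
second ordering as positions: [5, 6, 3, 4, 7, 1, 2]
Discordant pairs = inversions in this position sequence.
5: 3, 4, 1, 2 → 4
6: 3, 4, 1, 2 → 4
3: 1, 2 → 2
4: 1, 2 → 2
7: 1, 2 → 2
1: 0
2: 0
Total: 4 + 4 + 2 + 2 + 2 + 0 + 0 = 14

14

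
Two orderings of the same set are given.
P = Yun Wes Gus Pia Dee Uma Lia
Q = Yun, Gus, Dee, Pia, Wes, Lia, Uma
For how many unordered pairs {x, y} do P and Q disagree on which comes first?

There are 5 disagreeing pairs.

Assign each item its position (1..7) in the first ordering, then rewrite the second ordering as that position sequence:
positions: Yun→1, Wes→2, Gus→3, Pia→4, Dee→5, Uma→6, Lia→7
second ordering as positions: [1, 3, 5, 4, 2, 7, 6]
Discordant pairs = inversions in this position sequence.
1: 0
3: 2 → 1
5: 4, 2 → 2
4: 2 → 1
2: 0
7: 6 → 1
6: 0
Total: 0 + 1 + 2 + 1 + 0 + 1 + 0 = 5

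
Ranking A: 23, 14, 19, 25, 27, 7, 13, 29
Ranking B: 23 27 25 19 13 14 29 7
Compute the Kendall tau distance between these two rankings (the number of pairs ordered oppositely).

9 discordant pairs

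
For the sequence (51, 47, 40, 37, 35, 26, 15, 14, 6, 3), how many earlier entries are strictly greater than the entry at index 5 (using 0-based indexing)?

The element at index 5 is 26.
Elements before it: 51, 47, 40, 37, 35
Those larger than 26: 51, 47, 40, 37, 35

5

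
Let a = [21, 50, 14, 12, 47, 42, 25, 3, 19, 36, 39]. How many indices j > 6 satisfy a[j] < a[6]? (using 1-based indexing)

The element at index 6 is 42.
Elements after it: 25, 3, 19, 36, 39
Those smaller than 42: 25, 3, 19, 36, 39

5 such elements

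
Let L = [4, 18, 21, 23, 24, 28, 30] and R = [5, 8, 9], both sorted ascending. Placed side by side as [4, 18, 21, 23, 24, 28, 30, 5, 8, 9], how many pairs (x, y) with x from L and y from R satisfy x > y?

Count, for every r in R, how many entries of L exceed r:
r = 5: 18, 21, 23, 24, 28, 30 → 6
r = 8: 18, 21, 23, 24, 28, 30 → 6
r = 9: 18, 21, 23, 24, 28, 30 → 6
Cross-inversions: 6 + 6 + 6 = 18

18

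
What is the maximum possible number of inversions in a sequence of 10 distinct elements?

A reversed (strictly descending) arrangement makes every pair an inversion, giving C(10, 2) inversions.
C(10, 2) = 10·9/2 = 45

45 inversions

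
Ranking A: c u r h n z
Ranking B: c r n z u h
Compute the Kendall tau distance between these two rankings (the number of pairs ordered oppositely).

5

Assign each item its position (1..6) in the first ordering, then rewrite the second ordering as that position sequence:
positions: c→1, u→2, r→3, h→4, n→5, z→6
second ordering as positions: [1, 3, 5, 6, 2, 4]
Discordant pairs = inversions in this position sequence.
1: 0
3: 2 → 1
5: 2, 4 → 2
6: 2, 4 → 2
2: 0
4: 0
Total: 0 + 1 + 2 + 2 + 0 + 0 = 5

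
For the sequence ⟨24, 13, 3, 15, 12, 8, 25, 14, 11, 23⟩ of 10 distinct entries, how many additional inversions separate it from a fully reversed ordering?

Maximum inversions for 10 distinct elements is C(10, 2) = 10·9/2 = 45.
Current inversions — for each element, count later smaller elements:
24: 8
13: 4
3: 0
15: 4
12: 2
8: 0
25: 3
14: 1
11: 0
23: 0
Current total: 8 + 4 + 0 + 4 + 2 + 0 + 3 + 1 + 0 + 0 = 22
Shortfall: 45 − 22 = 23

23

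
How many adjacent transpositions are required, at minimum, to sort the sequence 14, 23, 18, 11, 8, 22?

Minimum adjacent swaps = number of inversions (each swap of adjacent out-of-order elements removes one inversion and no swap can remove more).
Count inversions — for each element, later elements that are smaller:
14: 11, 8 → 2
23: 18, 11, 8, 22 → 4
18: 11, 8 → 2
11: 8 → 1
8: none → 0
22: none → 0
Total inversions: 2 + 4 + 2 + 1 + 0 + 0 = 9

9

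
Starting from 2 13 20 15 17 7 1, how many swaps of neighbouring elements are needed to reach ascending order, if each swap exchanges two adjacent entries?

Minimum adjacent swaps = number of inversions (each swap of adjacent out-of-order elements removes one inversion and no swap can remove more).
Count inversions — for each element, later elements that are smaller:
2: 1 → 1
13: 7, 1 → 2
20: 15, 17, 7, 1 → 4
15: 7, 1 → 2
17: 7, 1 → 2
7: 1 → 1
1: none → 0
Total inversions: 1 + 2 + 4 + 2 + 2 + 1 + 0 = 12

12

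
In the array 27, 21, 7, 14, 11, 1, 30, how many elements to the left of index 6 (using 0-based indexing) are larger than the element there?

The element at index 6 is 30.
Elements before it: 27, 21, 7, 14, 11, 1
None of them are larger than 30.

0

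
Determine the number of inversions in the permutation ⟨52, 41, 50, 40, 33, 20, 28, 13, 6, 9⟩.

Count, for each position, how many later elements it exceeds:
52 → 41, 50, 40, 33, 20, 28, 13, 6, 9 → 9
41 → 40, 33, 20, 28, 13, 6, 9 → 7
50 → 40, 33, 20, 28, 13, 6, 9 → 7
40 → 33, 20, 28, 13, 6, 9 → 6
33 → 20, 28, 13, 6, 9 → 5
20 → 13, 6, 9 → 3
28 → 13, 6, 9 → 3
13 → 6, 9 → 2
6 → none → 0
9 → none → 0
Sum: 9 + 7 + 7 + 6 + 5 + 3 + 3 + 2 + 0 + 0 = 42

There are 42 inversions.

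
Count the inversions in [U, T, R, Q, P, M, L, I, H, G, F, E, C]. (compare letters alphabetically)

Sweep left to right; for each value list the smaller values that follow it:
U → T, R, Q, P, M, L, I, H, G, F, E, C → 12
T → R, Q, P, M, L, I, H, G, F, E, C → 11
R → Q, P, M, L, I, H, G, F, E, C → 10
Q → P, M, L, I, H, G, F, E, C → 9
P → M, L, I, H, G, F, E, C → 8
M → L, I, H, G, F, E, C → 7
L → I, H, G, F, E, C → 6
I → H, G, F, E, C → 5
H → G, F, E, C → 4
G → F, E, C → 3
F → E, C → 2
E → C → 1
C → none → 0
Sum: 12 + 11 + 10 + 9 + 8 + 7 + 6 + 5 + 4 + 3 + 2 + 1 + 0 = 78

Inversions: 78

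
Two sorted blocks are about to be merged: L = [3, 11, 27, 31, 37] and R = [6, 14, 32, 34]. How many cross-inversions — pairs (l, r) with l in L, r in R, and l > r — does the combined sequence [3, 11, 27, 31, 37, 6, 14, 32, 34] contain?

Take each right-half value and tally the left-half values above it:
r = 6: 11, 27, 31, 37 → 4
r = 14: 27, 31, 37 → 3
r = 32: 37 → 1
r = 34: 37 → 1
Cross-inversions: 4 + 3 + 1 + 1 = 9

9 cross-inversions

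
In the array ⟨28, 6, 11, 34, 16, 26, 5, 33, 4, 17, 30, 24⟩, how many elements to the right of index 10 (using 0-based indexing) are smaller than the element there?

1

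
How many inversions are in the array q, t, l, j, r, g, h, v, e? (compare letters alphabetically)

Sweep left to right; for each value list the smaller values that follow it:
q → l, j, g, h, e → 5
t → l, j, r, g, h, e → 6
l → j, g, h, e → 4
j → g, h, e → 3
r → g, h, e → 3
g → e → 1
h → e → 1
v → e → 1
e → none → 0
Sum: 5 + 6 + 4 + 3 + 3 + 1 + 1 + 1 + 0 = 24

Out-of-order pairs: 24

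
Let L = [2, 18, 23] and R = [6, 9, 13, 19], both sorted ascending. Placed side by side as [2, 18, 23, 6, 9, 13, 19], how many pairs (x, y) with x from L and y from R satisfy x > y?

Count, for every r in R, how many entries of L exceed r:
r = 6: 18, 23 → 2
r = 9: 18, 23 → 2
r = 13: 18, 23 → 2
r = 19: 23 → 1
Cross-inversions: 2 + 2 + 2 + 1 = 7

7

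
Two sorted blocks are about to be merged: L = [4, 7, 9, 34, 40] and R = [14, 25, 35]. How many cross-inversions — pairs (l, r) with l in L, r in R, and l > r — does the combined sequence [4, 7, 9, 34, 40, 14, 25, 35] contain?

5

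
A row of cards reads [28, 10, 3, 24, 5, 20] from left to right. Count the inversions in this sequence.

Out-of-order pairs: 9

Listing every pair i<j with a[i]>a[j] (using 1-based positions):
(1,2): 28 > 10
(1,3): 28 > 3
(1,4): 28 > 24
(1,5): 28 > 5
(1,6): 28 > 20
(2,3): 10 > 3
(2,5): 10 > 5
(4,5): 24 > 5
(4,6): 24 > 20
That's 9 pairs.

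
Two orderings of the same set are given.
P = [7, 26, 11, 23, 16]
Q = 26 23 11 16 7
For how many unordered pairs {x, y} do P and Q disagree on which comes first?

Assign each item its position (1..5) in the first ordering, then rewrite the second ordering as that position sequence:
positions: 7→1, 26→2, 11→3, 23→4, 16→5
second ordering as positions: [2, 4, 3, 5, 1]
Discordant pairs = inversions in this position sequence.
2: 1 → 1
4: 3, 1 → 2
3: 1 → 1
5: 1 → 1
1: 0
Total: 1 + 2 + 1 + 1 + 0 = 5

5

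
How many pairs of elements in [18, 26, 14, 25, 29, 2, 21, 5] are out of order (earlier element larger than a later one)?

17

For each element, count later entries that are smaller:
18: 3
26: 5
14: 2
25: 3
29: 3
2: 0
21: 1
5: 0
Sum: 3 + 5 + 2 + 3 + 3 + 0 + 1 + 0 = 17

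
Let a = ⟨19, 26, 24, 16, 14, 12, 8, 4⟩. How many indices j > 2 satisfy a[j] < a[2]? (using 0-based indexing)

5

The element at index 2 is 24.
Elements after it: 16, 14, 12, 8, 4
Those smaller than 24: 16, 14, 12, 8, 4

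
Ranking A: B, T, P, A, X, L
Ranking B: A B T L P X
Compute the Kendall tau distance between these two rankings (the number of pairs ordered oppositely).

Assign each item its position (1..6) in the first ordering, then rewrite the second ordering as that position sequence:
positions: B→1, T→2, P→3, A→4, X→5, L→6
second ordering as positions: [4, 1, 2, 6, 3, 5]
Discordant pairs = inversions in this position sequence.
4: 1, 2, 3 → 3
1: 0
2: 0
6: 3, 5 → 2
3: 0
5: 0
Total: 3 + 0 + 0 + 2 + 0 + 0 = 5

5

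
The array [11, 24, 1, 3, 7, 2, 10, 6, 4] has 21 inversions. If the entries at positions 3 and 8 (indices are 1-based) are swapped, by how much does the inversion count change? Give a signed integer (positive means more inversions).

Positions 3 and 8 hold 1 and 6; after swapping, the array is [11, 24, 6, 3, 7, 2, 10, 1, 4].
For each element, count later entries that are smaller:
11: 7
24: 7
6: 4
3: 2
7: 3
2: 1
10: 2
1: 0
4: 0
Sum: 7 + 7 + 4 + 2 + 3 + 1 + 2 + 0 + 0 = 26
Change: 26 − 21 = +5

+5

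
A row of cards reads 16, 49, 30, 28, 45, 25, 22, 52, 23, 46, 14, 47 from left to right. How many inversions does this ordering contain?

There are 33 inversions.

For each element, count later entries that are smaller:
16: 1
49: 9
30: 5
28: 4
45: 4
25: 3
22: 1
52: 4
23: 1
46: 1
14: 0
47: 0
Sum: 1 + 9 + 5 + 4 + 4 + 3 + 1 + 4 + 1 + 1 + 0 + 0 = 33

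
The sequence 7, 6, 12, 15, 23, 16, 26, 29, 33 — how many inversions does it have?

2 out-of-order pairs

Count, for each position, how many later elements it exceeds:
7 → 6 → 1
6 → none → 0
12 → none → 0
15 → none → 0
23 → 16 → 1
16 → none → 0
26 → none → 0
29 → none → 0
33 → none → 0
Sum: 1 + 0 + 0 + 0 + 1 + 0 + 0 + 0 + 0 = 2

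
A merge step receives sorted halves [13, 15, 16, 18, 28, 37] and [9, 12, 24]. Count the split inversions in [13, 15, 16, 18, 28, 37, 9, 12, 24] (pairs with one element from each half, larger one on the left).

14 split inversions

Count, for every r in R, how many entries of L exceed r:
r = 9: 13, 15, 16, 18, 28, 37 → 6
r = 12: 13, 15, 16, 18, 28, 37 → 6
r = 24: 28, 37 → 2
Cross-inversions: 6 + 6 + 2 = 14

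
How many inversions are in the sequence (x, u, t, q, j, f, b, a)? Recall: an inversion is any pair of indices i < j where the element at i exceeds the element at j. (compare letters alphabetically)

28 out-of-order pairs

Element-by-element contributions:
x: 7
u: 6
t: 5
q: 4
j: 3
f: 2
b: 1
a: 0
Sum: 7 + 6 + 5 + 4 + 3 + 2 + 1 + 0 = 28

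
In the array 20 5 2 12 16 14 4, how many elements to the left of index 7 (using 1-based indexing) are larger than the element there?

5

The element at index 7 is 4.
Elements before it: 20, 5, 2, 12, 16, 14
Those larger than 4: 20, 5, 12, 16, 14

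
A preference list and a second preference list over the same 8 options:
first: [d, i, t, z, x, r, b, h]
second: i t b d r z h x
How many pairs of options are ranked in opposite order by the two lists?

Assign each item its position (1..8) in the first ordering, then rewrite the second ordering as that position sequence:
positions: d→1, i→2, t→3, z→4, x→5, r→6, b→7, h→8
second ordering as positions: [2, 3, 7, 1, 6, 4, 8, 5]
Discordant pairs = inversions in this position sequence.
2: 1 → 1
3: 1 → 1
7: 1, 6, 4, 5 → 4
1: 0
6: 4, 5 → 2
4: 0
8: 5 → 1
5: 0
Total: 1 + 1 + 4 + 0 + 2 + 0 + 1 + 0 = 9

9 pairs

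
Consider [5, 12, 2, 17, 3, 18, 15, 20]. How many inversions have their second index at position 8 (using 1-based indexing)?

0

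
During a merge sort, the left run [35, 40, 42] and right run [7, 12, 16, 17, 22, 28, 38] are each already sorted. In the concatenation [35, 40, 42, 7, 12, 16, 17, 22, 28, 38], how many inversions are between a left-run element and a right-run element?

20

For each element r of the right run, count left-run elements greater than r:
r = 7: 35, 40, 42 → 3
r = 12: 35, 40, 42 → 3
r = 16: 35, 40, 42 → 3
r = 17: 35, 40, 42 → 3
r = 22: 35, 40, 42 → 3
r = 28: 35, 40, 42 → 3
r = 38: 40, 42 → 2
Cross-inversions: 3 + 3 + 3 + 3 + 3 + 3 + 2 = 20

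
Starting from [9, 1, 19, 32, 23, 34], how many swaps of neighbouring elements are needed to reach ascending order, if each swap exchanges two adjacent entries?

Each adjacent swap fixes exactly one inversion, so the minimum swap count equals the number of inversions.
Count inversions — for each element, later elements that are smaller:
9: 1 → 1
1: none → 0
19: none → 0
32: 23 → 1
23: none → 0
34: none → 0
Total inversions: 1 + 0 + 0 + 1 + 0 + 0 = 2

2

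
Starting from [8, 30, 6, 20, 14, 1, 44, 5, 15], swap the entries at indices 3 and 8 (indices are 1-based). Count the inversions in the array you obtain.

Inversions: 18

Positions 3 and 8 hold 6 and 5; after swapping, the array is [8, 30, 5, 20, 14, 1, 44, 6, 15].
For each element, count later entries that are smaller:
8 → 5, 1, 6 → 3
30 → 5, 20, 14, 1, 6, 15 → 6
5 → 1 → 1
20 → 14, 1, 6, 15 → 4
14 → 1, 6 → 2
1 → none → 0
44 → 6, 15 → 2
6 → none → 0
15 → none → 0
Sum: 3 + 6 + 1 + 4 + 2 + 0 + 2 + 0 + 0 = 18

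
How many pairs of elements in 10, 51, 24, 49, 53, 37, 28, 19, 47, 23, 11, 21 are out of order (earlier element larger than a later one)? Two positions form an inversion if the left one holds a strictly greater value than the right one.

42

Count, for each position, how many later elements it exceeds:
10 → none → 0
51 → 24, 49, 37, 28, 19, 47, 23, 11, 21 → 9
24 → 19, 23, 11, 21 → 4
49 → 37, 28, 19, 47, 23, 11, 21 → 7
53 → 37, 28, 19, 47, 23, 11, 21 → 7
37 → 28, 19, 23, 11, 21 → 5
28 → 19, 23, 11, 21 → 4
19 → 11 → 1
47 → 23, 11, 21 → 3
23 → 11, 21 → 2
11 → none → 0
21 → none → 0
Sum: 0 + 9 + 4 + 7 + 7 + 5 + 4 + 1 + 3 + 2 + 0 + 0 = 42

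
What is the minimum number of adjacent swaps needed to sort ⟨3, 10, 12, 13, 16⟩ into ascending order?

Adjacent swaps: 0

The minimum number of adjacent swaps to sort an array equals its inversion count, since every such swap removes exactly one inversion.
Count inversions — for each element, later elements that are smaller:
3: none → 0
10: none → 0
12: none → 0
13: none → 0
16: none → 0
Total inversions: 0 + 0 + 0 + 0 + 0 = 0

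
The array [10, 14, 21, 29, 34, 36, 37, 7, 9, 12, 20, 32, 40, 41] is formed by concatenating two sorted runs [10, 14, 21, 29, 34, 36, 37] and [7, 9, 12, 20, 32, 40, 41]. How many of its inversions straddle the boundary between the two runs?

Cross-inversions: 28

Count, for every r in R, how many entries of L exceed r:
r = 7: 10, 14, 21, 29, 34, 36, 37 → 7
r = 9: 10, 14, 21, 29, 34, 36, 37 → 7
r = 12: 14, 21, 29, 34, 36, 37 → 6
r = 20: 21, 29, 34, 36, 37 → 5
r = 32: 34, 36, 37 → 3
r = 40: none → 0
r = 41: none → 0
Cross-inversions: 7 + 7 + 6 + 5 + 3 + 0 + 0 = 28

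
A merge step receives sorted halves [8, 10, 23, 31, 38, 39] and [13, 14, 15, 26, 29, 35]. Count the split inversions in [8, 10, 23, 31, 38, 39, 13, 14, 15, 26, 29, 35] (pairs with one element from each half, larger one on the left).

For each element r of the right run, count left-run elements greater than r:
r = 13: 23, 31, 38, 39 → 4
r = 14: 23, 31, 38, 39 → 4
r = 15: 23, 31, 38, 39 → 4
r = 26: 31, 38, 39 → 3
r = 29: 31, 38, 39 → 3
r = 35: 38, 39 → 2
Cross-inversions: 4 + 4 + 4 + 3 + 3 + 2 = 20

20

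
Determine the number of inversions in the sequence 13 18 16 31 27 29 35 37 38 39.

Count, for each position, how many later elements it exceeds:
13 → none → 0
18 → 16 → 1
16 → none → 0
31 → 27, 29 → 2
27 → none → 0
29 → none → 0
35 → none → 0
37 → none → 0
38 → none → 0
39 → none → 0
Sum: 0 + 1 + 0 + 2 + 0 + 0 + 0 + 0 + 0 + 0 = 3

3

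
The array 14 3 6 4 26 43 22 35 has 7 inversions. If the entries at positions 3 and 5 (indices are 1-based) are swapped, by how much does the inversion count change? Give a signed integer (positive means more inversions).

Positions 3 and 5 hold 6 and 26; after swapping, the array is [14, 3, 26, 4, 6, 43, 22, 35].
Sweep left to right; for each value list the smaller values that follow it:
14: 3
3: 0
26: 3
4: 0
6: 0
43: 2
22: 0
35: 0
Sum: 3 + 0 + 3 + 0 + 0 + 2 + 0 + 0 = 8
Change: 8 − 7 = +1

+1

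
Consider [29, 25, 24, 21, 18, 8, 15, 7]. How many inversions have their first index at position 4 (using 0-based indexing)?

3

The element at index 4 is 18.
Elements after it: 8, 15, 7
Those smaller than 18: 8, 15, 7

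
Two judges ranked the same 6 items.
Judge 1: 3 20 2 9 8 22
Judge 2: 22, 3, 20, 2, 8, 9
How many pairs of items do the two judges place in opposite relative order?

6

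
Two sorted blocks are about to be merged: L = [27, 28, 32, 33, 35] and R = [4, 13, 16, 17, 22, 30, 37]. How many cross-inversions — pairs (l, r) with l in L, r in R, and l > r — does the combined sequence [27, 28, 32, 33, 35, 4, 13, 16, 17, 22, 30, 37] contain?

For each element r of the right run, count left-run elements greater than r:
r = 4: 27, 28, 32, 33, 35 → 5
r = 13: 27, 28, 32, 33, 35 → 5
r = 16: 27, 28, 32, 33, 35 → 5
r = 17: 27, 28, 32, 33, 35 → 5
r = 22: 27, 28, 32, 33, 35 → 5
r = 30: 32, 33, 35 → 3
r = 37: none → 0
Cross-inversions: 5 + 5 + 5 + 5 + 5 + 3 + 0 = 28

28 split inversions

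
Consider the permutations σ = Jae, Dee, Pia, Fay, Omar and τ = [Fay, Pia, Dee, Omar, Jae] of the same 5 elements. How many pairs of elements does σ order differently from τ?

7 discordant pairs

Assign each item its position (1..5) in the first ordering, then rewrite the second ordering as that position sequence:
positions: Jae→1, Dee→2, Pia→3, Fay→4, Omar→5
second ordering as positions: [4, 3, 2, 5, 1]
Discordant pairs = inversions in this position sequence.
4: 3, 2, 1 → 3
3: 2, 1 → 2
2: 1 → 1
5: 1 → 1
1: 0
Total: 3 + 2 + 1 + 1 + 0 = 7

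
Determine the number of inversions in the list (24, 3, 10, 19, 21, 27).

4

Listing every pair i<j with a[i]>a[j] (using 0-based positions):
(0,1): 24 > 3
(0,2): 24 > 10
(0,3): 24 > 19
(0,4): 24 > 21
That's 4 pairs.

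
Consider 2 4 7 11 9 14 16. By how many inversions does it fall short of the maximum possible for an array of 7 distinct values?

Maximum inversions for 7 distinct elements is C(7, 2) = 7·6/2 = 21.
Current inversions — for each element, count later smaller elements:
2: 0
4: 0
7: 0
11: 1
9: 0
14: 0
16: 0
Current total: 0 + 0 + 0 + 1 + 0 + 0 + 0 = 1
Shortfall: 21 − 1 = 20

20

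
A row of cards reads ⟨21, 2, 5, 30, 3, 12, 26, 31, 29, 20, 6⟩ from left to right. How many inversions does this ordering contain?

22 inversions

Element-by-element contributions:
21: 6
2: 0
5: 1
30: 6
3: 0
12: 1
26: 2
31: 3
29: 2
20: 1
6: 0
Sum: 6 + 0 + 1 + 6 + 0 + 1 + 2 + 3 + 2 + 1 + 0 = 22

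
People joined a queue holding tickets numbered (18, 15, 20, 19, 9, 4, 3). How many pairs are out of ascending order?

For each element, count later entries that are smaller:
18: 4
15: 3
20: 4
19: 3
9: 2
4: 1
3: 0
Sum: 4 + 3 + 4 + 3 + 2 + 1 + 0 = 17

17 inversions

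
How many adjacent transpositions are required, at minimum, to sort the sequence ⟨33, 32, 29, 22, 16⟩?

10

Each adjacent swap fixes exactly one inversion, so the minimum swap count equals the number of inversions.
Count inversions — for each element, later elements that are smaller:
33: 32, 29, 22, 16 → 4
32: 29, 22, 16 → 3
29: 22, 16 → 2
22: 16 → 1
16: none → 0
Total inversions: 4 + 3 + 2 + 1 + 0 = 10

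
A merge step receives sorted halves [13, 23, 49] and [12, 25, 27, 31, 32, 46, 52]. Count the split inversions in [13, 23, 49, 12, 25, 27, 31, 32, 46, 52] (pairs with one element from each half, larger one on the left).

Count, for every r in R, how many entries of L exceed r:
r = 12: 13, 23, 49 → 3
r = 25: 49 → 1
r = 27: 49 → 1
r = 31: 49 → 1
r = 32: 49 → 1
r = 46: 49 → 1
r = 52: none → 0
Cross-inversions: 3 + 1 + 1 + 1 + 1 + 1 + 0 = 8

8 split inversions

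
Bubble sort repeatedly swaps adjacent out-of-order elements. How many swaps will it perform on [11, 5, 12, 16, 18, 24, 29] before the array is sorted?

1 adjacent swap

The minimum number of adjacent swaps to sort an array equals its inversion count, since every such swap removes exactly one inversion.
Count inversions — for each element, later elements that are smaller:
11: 5 → 1
5: none → 0
12: none → 0
16: none → 0
18: none → 0
24: none → 0
29: none → 0
Total inversions: 1 + 0 + 0 + 0 + 0 + 0 + 0 = 1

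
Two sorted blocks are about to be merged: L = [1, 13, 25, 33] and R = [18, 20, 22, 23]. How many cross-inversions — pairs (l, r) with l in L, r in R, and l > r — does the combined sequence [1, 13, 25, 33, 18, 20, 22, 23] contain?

8

For each element r of the right run, count left-run elements greater than r:
r = 18: 25, 33 → 2
r = 20: 25, 33 → 2
r = 22: 25, 33 → 2
r = 23: 25, 33 → 2
Cross-inversions: 2 + 2 + 2 + 2 = 8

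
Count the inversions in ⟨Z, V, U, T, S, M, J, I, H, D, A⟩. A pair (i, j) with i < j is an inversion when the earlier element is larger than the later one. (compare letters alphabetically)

Count, for each position, how many later elements it exceeds:
Z: 10
V: 9
U: 8
T: 7
S: 6
M: 5
J: 4
I: 3
H: 2
D: 1
A: 0
Sum: 10 + 9 + 8 + 7 + 6 + 5 + 4 + 3 + 2 + 1 + 0 = 55

55 out-of-order pairs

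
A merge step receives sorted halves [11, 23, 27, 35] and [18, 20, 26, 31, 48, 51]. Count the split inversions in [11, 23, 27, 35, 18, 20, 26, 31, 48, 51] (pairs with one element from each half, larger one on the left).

There are 9 cross-inversions.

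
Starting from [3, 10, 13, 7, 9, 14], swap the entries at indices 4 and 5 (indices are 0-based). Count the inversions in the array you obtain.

5

Positions 4 and 5 hold 9 and 14; after swapping, the array is [3, 10, 13, 7, 14, 9].
Count, for each position, how many later elements it exceeds:
3: 0
10: 2
13: 2
7: 0
14: 1
9: 0
Sum: 0 + 2 + 2 + 0 + 1 + 0 = 5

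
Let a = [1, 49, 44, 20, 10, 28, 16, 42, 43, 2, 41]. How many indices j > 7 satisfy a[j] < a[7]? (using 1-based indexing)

1

The element at index 7 is 16.
Elements after it: 42, 43, 2, 41
Those smaller than 16: 2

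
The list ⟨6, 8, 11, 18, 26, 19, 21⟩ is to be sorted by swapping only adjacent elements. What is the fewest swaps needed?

Each adjacent swap fixes exactly one inversion, so the minimum swap count equals the number of inversions.
Count inversions — for each element, later elements that are smaller:
6: none → 0
8: none → 0
11: none → 0
18: none → 0
26: 19, 21 → 2
19: none → 0
21: none → 0
Total inversions: 0 + 0 + 0 + 0 + 2 + 0 + 0 = 2

2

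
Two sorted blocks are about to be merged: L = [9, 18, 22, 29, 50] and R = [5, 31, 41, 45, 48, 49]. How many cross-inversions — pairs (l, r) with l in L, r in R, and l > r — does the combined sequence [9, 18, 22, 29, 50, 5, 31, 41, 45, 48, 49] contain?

10

For each element r of the right run, count left-run elements greater than r:
r = 5: 9, 18, 22, 29, 50 → 5
r = 31: 50 → 1
r = 41: 50 → 1
r = 45: 50 → 1
r = 48: 50 → 1
r = 49: 50 → 1
Cross-inversions: 5 + 1 + 1 + 1 + 1 + 1 = 10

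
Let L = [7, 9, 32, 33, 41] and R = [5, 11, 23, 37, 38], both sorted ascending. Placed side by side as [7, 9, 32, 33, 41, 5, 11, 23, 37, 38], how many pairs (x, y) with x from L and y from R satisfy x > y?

There are 13 split inversions.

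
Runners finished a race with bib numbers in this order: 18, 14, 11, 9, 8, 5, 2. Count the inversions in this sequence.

21

Element-by-element contributions:
18: 6
14: 5
11: 4
9: 3
8: 2
5: 1
2: 0
Sum: 6 + 5 + 4 + 3 + 2 + 1 + 0 = 21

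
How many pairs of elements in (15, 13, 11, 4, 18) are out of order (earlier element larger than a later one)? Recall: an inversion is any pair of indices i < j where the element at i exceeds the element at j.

Count, for each position, how many later elements it exceeds:
15 → 13, 11, 4 → 3
13 → 11, 4 → 2
11 → 4 → 1
4 → none → 0
18 → none → 0
Sum: 3 + 2 + 1 + 0 + 0 = 6

6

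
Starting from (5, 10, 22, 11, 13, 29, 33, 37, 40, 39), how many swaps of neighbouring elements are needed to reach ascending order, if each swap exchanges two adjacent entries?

The minimum number of adjacent swaps to sort an array equals its inversion count, since every such swap removes exactly one inversion.
Count inversions — for each element, later elements that are smaller:
5: none → 0
10: none → 0
22: 11, 13 → 2
11: none → 0
13: none → 0
29: none → 0
33: none → 0
37: none → 0
40: 39 → 1
39: none → 0
Total inversions: 0 + 0 + 2 + 0 + 0 + 0 + 0 + 0 + 1 + 0 = 3

3 swaps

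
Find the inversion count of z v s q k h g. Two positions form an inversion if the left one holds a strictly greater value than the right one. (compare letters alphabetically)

Count, for each position, how many later elements it exceeds:
z: 6
v: 5
s: 4
q: 3
k: 2
h: 1
g: 0
Sum: 6 + 5 + 4 + 3 + 2 + 1 + 0 = 21

21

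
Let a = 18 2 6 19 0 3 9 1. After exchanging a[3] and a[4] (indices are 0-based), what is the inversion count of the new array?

16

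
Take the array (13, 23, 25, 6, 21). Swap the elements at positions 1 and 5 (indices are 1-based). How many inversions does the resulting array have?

6 inversions

Positions 1 and 5 hold 13 and 21; after swapping, the array is [21, 23, 25, 6, 13].
Sweep left to right; for each value list the smaller values that follow it:
21 → 6, 13 → 2
23 → 6, 13 → 2
25 → 6, 13 → 2
6 → none → 0
13 → none → 0
Sum: 2 + 2 + 2 + 0 + 0 = 6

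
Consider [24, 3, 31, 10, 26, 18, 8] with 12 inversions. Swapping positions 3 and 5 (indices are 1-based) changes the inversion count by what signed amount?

Positions 3 and 5 hold 31 and 26; after swapping, the array is [24, 3, 26, 10, 31, 18, 8].
Sweep left to right; for each value list the smaller values that follow it:
24: 4
3: 0
26: 3
10: 1
31: 2
18: 1
8: 0
Sum: 4 + 0 + 3 + 1 + 2 + 1 + 0 = 11
Change: 11 − 12 = -1

-1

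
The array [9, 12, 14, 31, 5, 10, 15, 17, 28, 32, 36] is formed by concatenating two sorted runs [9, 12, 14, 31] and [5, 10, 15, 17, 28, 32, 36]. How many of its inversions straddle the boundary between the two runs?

10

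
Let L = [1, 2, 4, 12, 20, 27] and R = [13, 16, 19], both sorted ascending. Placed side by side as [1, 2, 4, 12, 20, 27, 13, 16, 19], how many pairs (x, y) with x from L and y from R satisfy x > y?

For each element r of the right run, count left-run elements greater than r:
r = 13: 20, 27 → 2
r = 16: 20, 27 → 2
r = 19: 20, 27 → 2
Cross-inversions: 2 + 2 + 2 = 6

Split inversions: 6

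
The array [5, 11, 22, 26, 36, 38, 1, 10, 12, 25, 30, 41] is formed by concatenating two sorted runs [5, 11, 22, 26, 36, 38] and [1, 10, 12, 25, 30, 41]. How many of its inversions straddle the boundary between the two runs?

20

Count, for every r in R, how many entries of L exceed r:
r = 1: 5, 11, 22, 26, 36, 38 → 6
r = 10: 11, 22, 26, 36, 38 → 5
r = 12: 22, 26, 36, 38 → 4
r = 25: 26, 36, 38 → 3
r = 30: 36, 38 → 2
r = 41: none → 0
Cross-inversions: 6 + 5 + 4 + 3 + 2 + 0 = 20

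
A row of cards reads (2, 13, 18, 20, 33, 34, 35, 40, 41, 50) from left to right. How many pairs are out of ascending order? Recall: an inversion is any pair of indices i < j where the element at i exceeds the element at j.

For each element, count later entries that are smaller:
2: 0
13: 0
18: 0
20: 0
33: 0
34: 0
35: 0
40: 0
41: 0
50: 0
Sum: 0 + 0 + 0 + 0 + 0 + 0 + 0 + 0 + 0 + 0 = 0

0 inversions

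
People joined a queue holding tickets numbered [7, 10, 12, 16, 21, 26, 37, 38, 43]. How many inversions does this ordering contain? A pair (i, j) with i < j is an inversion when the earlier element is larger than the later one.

0

Element-by-element contributions:
7: 0
10: 0
12: 0
16: 0
21: 0
26: 0
37: 0
38: 0
43: 0
Sum: 0 + 0 + 0 + 0 + 0 + 0 + 0 + 0 + 0 = 0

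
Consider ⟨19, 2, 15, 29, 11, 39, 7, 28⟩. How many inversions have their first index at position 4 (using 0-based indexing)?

1 such element

The element at index 4 is 11.
Elements after it: 39, 7, 28
Those smaller than 11: 7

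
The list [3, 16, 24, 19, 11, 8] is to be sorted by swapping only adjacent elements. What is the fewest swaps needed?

There are 8 swaps.

Minimum adjacent swaps = number of inversions (each swap of adjacent out-of-order elements removes one inversion and no swap can remove more).
Count inversions — for each element, later elements that are smaller:
3: none → 0
16: 11, 8 → 2
24: 19, 11, 8 → 3
19: 11, 8 → 2
11: 8 → 1
8: none → 0
Total inversions: 0 + 2 + 3 + 2 + 1 + 0 = 8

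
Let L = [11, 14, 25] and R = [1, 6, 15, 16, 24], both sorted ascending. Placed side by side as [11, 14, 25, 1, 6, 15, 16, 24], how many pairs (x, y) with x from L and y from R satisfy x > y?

9

Count, for every r in R, how many entries of L exceed r:
r = 1: 11, 14, 25 → 3
r = 6: 11, 14, 25 → 3
r = 15: 25 → 1
r = 16: 25 → 1
r = 24: 25 → 1
Cross-inversions: 3 + 3 + 1 + 1 + 1 = 9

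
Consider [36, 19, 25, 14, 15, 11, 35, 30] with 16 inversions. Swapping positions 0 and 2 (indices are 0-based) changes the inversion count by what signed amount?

Positions 0 and 2 hold 36 and 25; after swapping, the array is [25, 19, 36, 14, 15, 11, 35, 30].
For each element, count later entries that are smaller:
25 → 19, 14, 15, 11 → 4
19 → 14, 15, 11 → 3
36 → 14, 15, 11, 35, 30 → 5
14 → 11 → 1
15 → 11 → 1
11 → none → 0
35 → 30 → 1
30 → none → 0
Sum: 4 + 3 + 5 + 1 + 1 + 0 + 1 + 0 = 15
Change: 15 − 16 = -1

-1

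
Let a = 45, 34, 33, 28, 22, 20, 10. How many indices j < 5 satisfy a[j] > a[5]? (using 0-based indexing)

5

The element at index 5 is 20.
Elements before it: 45, 34, 33, 28, 22
Those larger than 20: 45, 34, 33, 28, 22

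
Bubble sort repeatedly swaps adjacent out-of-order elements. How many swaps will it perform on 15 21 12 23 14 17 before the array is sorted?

The minimum number of adjacent swaps to sort an array equals its inversion count, since every such swap removes exactly one inversion.
Count inversions — for each element, later elements that are smaller:
15: 12, 14 → 2
21: 12, 14, 17 → 3
12: none → 0
23: 14, 17 → 2
14: none → 0
17: none → 0
Total inversions: 2 + 3 + 0 + 2 + 0 + 0 = 7

7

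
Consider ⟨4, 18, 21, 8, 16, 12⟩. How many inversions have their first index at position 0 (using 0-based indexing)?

The element at index 0 is 4.
Elements after it: 18, 21, 8, 16, 12
None of them are smaller than 4.

0 such elements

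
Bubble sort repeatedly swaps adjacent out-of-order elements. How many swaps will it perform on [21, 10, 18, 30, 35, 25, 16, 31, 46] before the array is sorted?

Minimum adjacent swaps = number of inversions (each swap of adjacent out-of-order elements removes one inversion and no swap can remove more).
Count inversions — for each element, later elements that are smaller:
21: 10, 18, 16 → 3
10: none → 0
18: 16 → 1
30: 25, 16 → 2
35: 25, 16, 31 → 3
25: 16 → 1
16: none → 0
31: none → 0
46: none → 0
Total inversions: 3 + 0 + 1 + 2 + 3 + 1 + 0 + 0 + 0 = 10

10 adjacent swaps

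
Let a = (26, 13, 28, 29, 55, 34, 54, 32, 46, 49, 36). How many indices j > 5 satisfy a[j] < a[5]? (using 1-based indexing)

6 such elements

The element at index 5 is 55.
Elements after it: 34, 54, 32, 46, 49, 36
Those smaller than 55: 34, 54, 32, 46, 49, 36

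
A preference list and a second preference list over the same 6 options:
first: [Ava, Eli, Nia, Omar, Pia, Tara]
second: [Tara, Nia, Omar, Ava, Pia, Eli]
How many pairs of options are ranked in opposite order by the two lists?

10

Assign each item its position (1..6) in the first ordering, then rewrite the second ordering as that position sequence:
positions: Ava→1, Eli→2, Nia→3, Omar→4, Pia→5, Tara→6
second ordering as positions: [6, 3, 4, 1, 5, 2]
Discordant pairs = inversions in this position sequence.
6: 3, 4, 1, 5, 2 → 5
3: 1, 2 → 2
4: 1, 2 → 2
1: 0
5: 2 → 1
2: 0
Total: 5 + 2 + 2 + 0 + 1 + 0 = 10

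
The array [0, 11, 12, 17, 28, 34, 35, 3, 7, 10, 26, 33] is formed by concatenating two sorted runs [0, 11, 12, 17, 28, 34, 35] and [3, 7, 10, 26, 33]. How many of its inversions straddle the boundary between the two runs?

For each element r of the right run, count left-run elements greater than r:
r = 3: 11, 12, 17, 28, 34, 35 → 6
r = 7: 11, 12, 17, 28, 34, 35 → 6
r = 10: 11, 12, 17, 28, 34, 35 → 6
r = 26: 28, 34, 35 → 3
r = 33: 34, 35 → 2
Cross-inversions: 6 + 6 + 6 + 3 + 2 = 23

23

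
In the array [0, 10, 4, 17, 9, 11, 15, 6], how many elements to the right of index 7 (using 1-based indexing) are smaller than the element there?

1 such element

The element at index 7 is 15.
Elements after it: 6
Those smaller than 15: 6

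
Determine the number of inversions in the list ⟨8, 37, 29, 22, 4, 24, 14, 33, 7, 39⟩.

21 inversions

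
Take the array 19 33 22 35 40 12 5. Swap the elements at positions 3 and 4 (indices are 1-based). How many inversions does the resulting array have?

Positions 3 and 4 hold 22 and 35; after swapping, the array is [19, 33, 35, 22, 40, 12, 5].
For each element, count later entries that are smaller:
19: 2
33: 3
35: 3
22: 2
40: 2
12: 1
5: 0
Sum: 2 + 3 + 3 + 2 + 2 + 1 + 0 = 13

13 inversions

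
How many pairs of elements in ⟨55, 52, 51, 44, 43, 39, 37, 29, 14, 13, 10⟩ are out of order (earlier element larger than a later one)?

55

For each element, count later entries that are smaller:
55 → 52, 51, 44, 43, 39, 37, 29, 14, 13, 10 → 10
52 → 51, 44, 43, 39, 37, 29, 14, 13, 10 → 9
51 → 44, 43, 39, 37, 29, 14, 13, 10 → 8
44 → 43, 39, 37, 29, 14, 13, 10 → 7
43 → 39, 37, 29, 14, 13, 10 → 6
39 → 37, 29, 14, 13, 10 → 5
37 → 29, 14, 13, 10 → 4
29 → 14, 13, 10 → 3
14 → 13, 10 → 2
13 → 10 → 1
10 → none → 0
Sum: 10 + 9 + 8 + 7 + 6 + 5 + 4 + 3 + 2 + 1 + 0 = 55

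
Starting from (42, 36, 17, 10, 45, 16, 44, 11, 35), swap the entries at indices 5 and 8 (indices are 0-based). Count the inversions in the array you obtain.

22 inversions

Positions 5 and 8 hold 16 and 35; after swapping, the array is [42, 36, 17, 10, 45, 35, 44, 11, 16].
Sweep left to right; for each value list the smaller values that follow it:
42: 6
36: 5
17: 3
10: 0
45: 4
35: 2
44: 2
11: 0
16: 0
Sum: 6 + 5 + 3 + 0 + 4 + 2 + 2 + 0 + 0 = 22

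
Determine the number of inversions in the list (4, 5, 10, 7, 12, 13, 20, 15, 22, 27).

2

Sweep left to right; for each value list the smaller values that follow it:
4 → none → 0
5 → none → 0
10 → 7 → 1
7 → none → 0
12 → none → 0
13 → none → 0
20 → 15 → 1
15 → none → 0
22 → none → 0
27 → none → 0
Sum: 0 + 0 + 1 + 0 + 0 + 0 + 1 + 0 + 0 + 0 = 2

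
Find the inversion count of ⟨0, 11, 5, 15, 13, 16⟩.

2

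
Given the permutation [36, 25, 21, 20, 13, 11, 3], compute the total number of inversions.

21

For each element, count later entries that are smaller:
36: 6
25: 5
21: 4
20: 3
13: 2
11: 1
3: 0
Sum: 6 + 5 + 4 + 3 + 2 + 1 + 0 = 21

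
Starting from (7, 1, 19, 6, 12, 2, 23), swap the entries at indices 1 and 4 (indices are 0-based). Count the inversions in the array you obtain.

Positions 1 and 4 hold 1 and 12; after swapping, the array is [7, 12, 19, 6, 1, 2, 23].
Count, for each position, how many later elements it exceeds:
7: 3
12: 3
19: 3
6: 2
1: 0
2: 0
23: 0
Sum: 3 + 3 + 3 + 2 + 0 + 0 + 0 = 11

11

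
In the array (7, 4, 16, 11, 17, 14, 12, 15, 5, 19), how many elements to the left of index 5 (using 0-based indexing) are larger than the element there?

The element at index 5 is 14.
Elements before it: 7, 4, 16, 11, 17
Those larger than 14: 16, 17

2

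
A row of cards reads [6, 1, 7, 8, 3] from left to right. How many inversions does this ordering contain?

Out-of-order index pairs (1-indexed):
(1,2): 6 > 1
(1,5): 6 > 3
(3,5): 7 > 3
(4,5): 8 > 3
That's 4 pairs.

4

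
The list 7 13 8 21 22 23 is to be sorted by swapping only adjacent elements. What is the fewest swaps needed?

1 swap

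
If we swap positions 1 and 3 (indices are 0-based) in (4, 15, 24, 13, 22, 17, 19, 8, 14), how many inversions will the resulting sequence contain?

Positions 1 and 3 hold 15 and 13; after swapping, the array is [4, 13, 24, 15, 22, 17, 19, 8, 14].
Element-by-element contributions:
4 → none → 0
13 → 8 → 1
24 → 15, 22, 17, 19, 8, 14 → 6
15 → 8, 14 → 2
22 → 17, 19, 8, 14 → 4
17 → 8, 14 → 2
19 → 8, 14 → 2
8 → none → 0
14 → none → 0
Sum: 0 + 1 + 6 + 2 + 4 + 2 + 2 + 0 + 0 = 17

17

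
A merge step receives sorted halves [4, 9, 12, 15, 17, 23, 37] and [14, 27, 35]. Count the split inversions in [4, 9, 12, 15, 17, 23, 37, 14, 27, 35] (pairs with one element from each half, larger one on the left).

For each element r of the right run, count left-run elements greater than r:
r = 14: 15, 17, 23, 37 → 4
r = 27: 37 → 1
r = 35: 37 → 1
Cross-inversions: 4 + 1 + 1 = 6

6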